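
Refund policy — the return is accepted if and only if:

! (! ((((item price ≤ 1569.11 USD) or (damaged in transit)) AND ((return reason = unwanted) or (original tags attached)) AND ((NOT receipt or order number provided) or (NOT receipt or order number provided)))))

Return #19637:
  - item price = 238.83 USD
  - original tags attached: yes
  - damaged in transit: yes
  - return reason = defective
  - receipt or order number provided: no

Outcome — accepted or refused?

Accepted

Atomic conditions:
  item price ≤ 1569.11 USD: 238.83 ≤ 1569.11 is true
  damaged in transit: yes → true
  return reason = unwanted: defective == unwanted is false
  original tags attached: yes → true
  NOT receipt or order number provided: no → true
Combine:
[1.1.1] true OR true = true
[1.1.2] false OR true = true
[1.1.3] true OR true = true
[1.1] true AND true AND true = true
[1] NOT true = false
[root] NOT false = true
Overall: true → accepted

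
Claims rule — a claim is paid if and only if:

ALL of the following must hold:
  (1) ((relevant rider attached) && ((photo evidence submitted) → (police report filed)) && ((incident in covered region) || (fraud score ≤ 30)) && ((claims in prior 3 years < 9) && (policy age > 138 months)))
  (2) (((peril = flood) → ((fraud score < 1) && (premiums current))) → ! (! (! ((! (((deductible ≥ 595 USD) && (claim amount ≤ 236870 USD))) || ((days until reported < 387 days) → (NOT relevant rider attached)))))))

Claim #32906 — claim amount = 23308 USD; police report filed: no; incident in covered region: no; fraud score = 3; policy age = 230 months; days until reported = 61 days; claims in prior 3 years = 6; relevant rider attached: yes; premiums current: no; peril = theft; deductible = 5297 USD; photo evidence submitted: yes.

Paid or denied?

Denied

Atomic conditions:
  relevant rider attached: yes → true
  photo evidence submitted: yes → true
  police report filed: no → false
  incident in covered region: no → false
  fraud score ≤ 30: 3 ≤ 30 is true
  claims in prior 3 years < 9: 6 < 9 is true
  policy age > 138 months: 230 > 138 is true
  peril = flood: theft == flood is false
  fraud score < 1: 3 < 1 is false
  premiums current: no → false
  deductible ≥ 595 USD: 5297 ≥ 595 is true
  claim amount ≤ 236870 USD: 23308 ≤ 236870 is true
  days until reported < 387 days: 61 < 387 is true
  NOT relevant rider attached: yes → false
Combine:
[1.2] true → false = false
[1.3] false OR true = true
[1.4] true AND true = true
[1] true AND false AND true AND true = false
[2.1.2] false AND false = false
[2.1] false → false (antecedent false ⇒ implication holds) = true
[2.2.1.1.1.1.1] true AND true = true
[2.2.1.1.1.1] NOT true = false
[2.2.1.1.1.2] true → false = false
[2.2.1.1.1] false OR false = false
[2.2.1.1] NOT false = true
[2.2.1] NOT true = false
[2.2] NOT false = true
[2] true → true = true
[root] false AND true = false
Overall: false → denied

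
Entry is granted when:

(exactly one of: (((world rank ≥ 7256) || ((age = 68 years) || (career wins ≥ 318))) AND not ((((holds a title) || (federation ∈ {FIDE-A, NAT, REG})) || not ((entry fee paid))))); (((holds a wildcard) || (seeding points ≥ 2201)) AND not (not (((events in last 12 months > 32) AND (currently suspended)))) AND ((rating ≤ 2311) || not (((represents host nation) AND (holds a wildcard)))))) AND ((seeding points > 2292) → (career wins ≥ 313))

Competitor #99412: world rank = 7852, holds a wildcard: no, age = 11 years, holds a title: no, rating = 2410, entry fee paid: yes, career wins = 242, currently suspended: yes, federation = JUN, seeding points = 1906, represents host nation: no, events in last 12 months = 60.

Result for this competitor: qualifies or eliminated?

Qualifies

Atomic conditions:
  world rank ≥ 7256: 7852 ≥ 7256 is true
  age = 68 years: 11 == 68 is false
  career wins ≥ 318: 242 ≥ 318 is false
  holds a title: no → false
  federation ∈ {FIDE-A, NAT, REG}: JUN is not in the set → false
  entry fee paid: yes → true
  holds a wildcard: no → false
  seeding points ≥ 2201: 1906 ≥ 2201 is false
  events in last 12 months > 32: 60 > 32 is true
  currently suspended: yes → true
  rating ≤ 2311: 2410 ≤ 2311 is false
  represents host nation: no → false
  seeding points > 2292: 1906 > 2292 is false
  career wins ≥ 313: 242 ≥ 313 is false
Combine:
[1.1.1.2] false OR false = false
[1.1.1] true OR false = true
[1.1.2.1.1] false OR false = false
[1.1.2.1.2] NOT true = false
[1.1.2.1] false OR false = false
[1.1.2] NOT false = true
[1.1] true AND true = true
[1.2.1] false OR false = false
[1.2.2.1.1] true AND true = true
[1.2.2.1] NOT true = false
[1.2.2] NOT false = true
[1.2.3.2.1] false AND false = false
[1.2.3.2] NOT false = true
[1.2.3] false OR true = true
[1.2] false AND true AND true = false
[1] exactly-one(true, false) = true
[2] false → false (antecedent false ⇒ implication holds) = true
[root] true AND true = true
Overall: true → qualifies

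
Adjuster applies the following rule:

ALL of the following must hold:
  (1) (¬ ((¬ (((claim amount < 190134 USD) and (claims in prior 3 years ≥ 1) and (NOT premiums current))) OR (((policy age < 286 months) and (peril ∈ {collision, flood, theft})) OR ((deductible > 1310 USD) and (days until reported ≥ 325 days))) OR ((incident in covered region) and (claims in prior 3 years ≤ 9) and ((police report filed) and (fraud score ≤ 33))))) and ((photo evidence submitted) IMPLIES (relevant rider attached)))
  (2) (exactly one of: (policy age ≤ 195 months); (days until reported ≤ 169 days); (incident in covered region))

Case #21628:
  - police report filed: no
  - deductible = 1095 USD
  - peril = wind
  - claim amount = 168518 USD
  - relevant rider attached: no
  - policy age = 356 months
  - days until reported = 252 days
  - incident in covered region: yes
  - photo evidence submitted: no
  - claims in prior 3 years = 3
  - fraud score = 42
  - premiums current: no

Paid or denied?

Paid

Atomic conditions:
  claim amount < 190134 USD: 168518 < 190134 is true
  claims in prior 3 years ≥ 1: 3 ≥ 1 is true
  NOT premiums current: no → true
  policy age < 286 months: 356 < 286 is false
  peril ∈ {collision, flood, theft}: wind is not in the set → false
  deductible > 1310 USD: 1095 > 1310 is false
  days until reported ≥ 325 days: 252 ≥ 325 is false
  incident in covered region: yes → true
  claims in prior 3 years ≤ 9: 3 ≤ 9 is true
  police report filed: no → false
  fraud score ≤ 33: 42 ≤ 33 is false
  photo evidence submitted: no → false
  relevant rider attached: no → false
  policy age ≤ 195 months: 356 ≤ 195 is false
  days until reported ≤ 169 days: 252 ≤ 169 is false
Combine:
[1.1.1.1.1] true AND true AND true = true
[1.1.1.1] NOT true = false
[1.1.1.2.1] false AND false = false
[1.1.1.2.2] false AND false = false
[1.1.1.2] false OR false = false
[1.1.1.3.3] false AND false = false
[1.1.1.3] true AND true AND false = false
[1.1.1] false OR false OR false = false
[1.1] NOT false = true
[1.2] false → false (antecedent false ⇒ implication holds) = true
[1] true AND true = true
[2] exactly-one(false, false, true) = true
[root] true AND true = true
Overall: true → paid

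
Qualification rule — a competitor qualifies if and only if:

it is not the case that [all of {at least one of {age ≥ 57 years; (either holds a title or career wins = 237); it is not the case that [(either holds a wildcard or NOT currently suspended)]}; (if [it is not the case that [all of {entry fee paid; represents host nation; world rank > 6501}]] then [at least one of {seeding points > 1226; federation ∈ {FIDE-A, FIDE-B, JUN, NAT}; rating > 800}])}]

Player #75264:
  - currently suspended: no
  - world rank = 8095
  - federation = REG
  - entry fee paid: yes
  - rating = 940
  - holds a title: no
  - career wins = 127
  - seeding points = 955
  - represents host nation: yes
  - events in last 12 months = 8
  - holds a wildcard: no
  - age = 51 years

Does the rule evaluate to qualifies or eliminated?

Atomic conditions:
  age ≥ 57 years: 51 ≥ 57 is false
  holds a title: no → false
  career wins = 237: 127 == 237 is false
  holds a wildcard: no → false
  NOT currently suspended: no → true
  entry fee paid: yes → true
  represents host nation: yes → true
  world rank > 6501: 8095 > 6501 is true
  seeding points > 1226: 955 > 1226 is false
  federation ∈ {FIDE-A, FIDE-B, JUN, NAT}: REG is not in the set → false
  rating > 800: 940 > 800 is true
Combine:
[1.1.2] false OR false = false
[1.1.3.1] false OR true = true
[1.1.3] NOT true = false
[1.1] false OR false OR false = false
[1.2.1.1] true AND true AND true = true
[1.2.1] NOT true = false
[1.2.2] false OR false OR true = true
[1.2] false → true (antecedent false ⇒ implication holds) = true
[1] false AND true = false
[root] NOT false = true
Overall: true → qualifies

Qualifies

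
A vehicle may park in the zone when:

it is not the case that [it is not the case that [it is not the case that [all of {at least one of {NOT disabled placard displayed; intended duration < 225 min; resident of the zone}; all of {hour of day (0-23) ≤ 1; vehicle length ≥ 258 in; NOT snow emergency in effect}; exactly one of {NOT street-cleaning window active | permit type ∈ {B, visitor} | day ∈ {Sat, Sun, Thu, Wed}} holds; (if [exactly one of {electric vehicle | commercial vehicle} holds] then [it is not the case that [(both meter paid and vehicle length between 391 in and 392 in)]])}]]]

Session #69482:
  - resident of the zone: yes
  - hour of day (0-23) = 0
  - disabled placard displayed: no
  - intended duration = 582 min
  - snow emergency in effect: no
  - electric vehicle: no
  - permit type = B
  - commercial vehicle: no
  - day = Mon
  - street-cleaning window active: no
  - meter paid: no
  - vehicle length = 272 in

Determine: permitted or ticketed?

Atomic conditions:
  NOT disabled placard displayed: no → true
  intended duration < 225 min: 582 < 225 is false
  resident of the zone: yes → true
  hour of day (0-23) ≤ 1: 0 ≤ 1 is true
  vehicle length ≥ 258 in: 272 ≥ 258 is true
  NOT snow emergency in effect: no → true
  NOT street-cleaning window active: no → true
  permit type ∈ {B, visitor}: B is in the set → true
  day ∈ {Sat, Sun, Thu, Wed}: Mon is not in the set → false
  electric vehicle: no → false
  commercial vehicle: no → false
  meter paid: no → false
  vehicle length between 391 in and 392 in: 272 in [391, 392] is false
Combine:
[1.1.1.1] true OR false OR true = true
[1.1.1.2] true AND true AND true = true
[1.1.1.3] exactly-one(true, true, false) = false
[1.1.1.4.1] exactly-one(false, false) = false
[1.1.1.4.2.1] false AND false = false
[1.1.1.4.2] NOT false = true
[1.1.1.4] false → true (antecedent false ⇒ implication holds) = true
[1.1.1] true AND true AND false AND true = false
[1.1] NOT false = true
[1] NOT true = false
[root] NOT false = true
Overall: true → permitted

Permitted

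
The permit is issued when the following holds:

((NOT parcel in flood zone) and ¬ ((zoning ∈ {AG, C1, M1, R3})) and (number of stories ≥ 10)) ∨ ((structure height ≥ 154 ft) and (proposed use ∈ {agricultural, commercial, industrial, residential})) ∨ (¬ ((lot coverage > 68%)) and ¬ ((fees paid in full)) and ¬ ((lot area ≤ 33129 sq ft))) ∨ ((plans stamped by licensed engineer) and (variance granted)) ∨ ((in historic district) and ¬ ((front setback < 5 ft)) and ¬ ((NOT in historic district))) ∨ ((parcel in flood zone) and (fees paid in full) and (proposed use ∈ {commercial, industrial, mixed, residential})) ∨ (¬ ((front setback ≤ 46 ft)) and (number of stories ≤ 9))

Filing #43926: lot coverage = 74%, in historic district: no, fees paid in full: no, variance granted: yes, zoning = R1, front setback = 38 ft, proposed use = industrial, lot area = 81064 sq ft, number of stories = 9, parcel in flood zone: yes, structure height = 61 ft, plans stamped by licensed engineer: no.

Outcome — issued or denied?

Atomic conditions:
  NOT parcel in flood zone: yes → false
  zoning ∈ {AG, C1, M1, R3}: R1 is not in the set → false
  number of stories ≥ 10: 9 ≥ 10 is false
  structure height ≥ 154 ft: 61 ≥ 154 is false
  proposed use ∈ {agricultural, commercial, industrial, residential}: industrial is in the set → true
  lot coverage > 68%: 74 > 68 is true
  fees paid in full: no → false
  lot area ≤ 33129 sq ft: 81064 ≤ 33129 is false
  plans stamped by licensed engineer: no → false
  variance granted: yes → true
  in historic district: no → false
  front setback < 5 ft: 38 < 5 is false
  NOT in historic district: no → true
  parcel in flood zone: yes → true
  proposed use ∈ {commercial, industrial, mixed, residential}: industrial is in the set → true
  front setback ≤ 46 ft: 38 ≤ 46 is true
  number of stories ≤ 9: 9 ≤ 9 is true
Combine:
[1.2] NOT false = true
[1] false AND true AND false = false
[2] false AND true = false
[3.1] NOT true = false
[3.2] NOT false = true
[3.3] NOT false = true
[3] false AND true AND true = false
[4] false AND true = false
[5.2] NOT false = true
[5.3] NOT true = false
[5] false AND true AND false = false
[6] true AND false AND true = false
[7.1] NOT true = false
[7] false AND true = false
[root] false OR false OR false OR false OR false OR false OR false = false
Overall: false → denied

Denied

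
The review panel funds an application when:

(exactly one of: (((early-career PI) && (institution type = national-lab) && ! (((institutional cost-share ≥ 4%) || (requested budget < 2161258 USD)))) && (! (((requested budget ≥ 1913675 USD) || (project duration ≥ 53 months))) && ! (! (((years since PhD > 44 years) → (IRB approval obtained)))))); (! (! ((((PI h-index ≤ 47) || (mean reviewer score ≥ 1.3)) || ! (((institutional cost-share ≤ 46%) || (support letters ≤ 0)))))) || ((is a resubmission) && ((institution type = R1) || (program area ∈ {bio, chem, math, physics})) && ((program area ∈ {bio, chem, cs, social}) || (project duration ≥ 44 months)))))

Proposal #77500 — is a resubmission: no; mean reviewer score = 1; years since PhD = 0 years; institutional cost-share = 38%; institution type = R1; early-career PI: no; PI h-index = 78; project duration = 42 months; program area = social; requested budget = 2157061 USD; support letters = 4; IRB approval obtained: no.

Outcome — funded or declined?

Declined

Atomic conditions:
  early-career PI: no → false
  institution type = national-lab: R1 == national-lab is false
  institutional cost-share ≥ 4%: 38 ≥ 4 is true
  requested budget < 2161258 USD: 2157061 < 2161258 is true
  requested budget ≥ 1913675 USD: 2157061 ≥ 1913675 is true
  project duration ≥ 53 months: 42 ≥ 53 is false
  years since PhD > 44 years: 0 > 44 is false
  IRB approval obtained: no → false
  PI h-index ≤ 47: 78 ≤ 47 is false
  mean reviewer score ≥ 1.3: 1 ≥ 1.3 is false
  institutional cost-share ≤ 46%: 38 ≤ 46 is true
  support letters ≤ 0: 4 ≤ 0 is false
  is a resubmission: no → false
  institution type = R1: R1 == R1 is true
  program area ∈ {bio, chem, math, physics}: social is not in the set → false
  program area ∈ {bio, chem, cs, social}: social is in the set → true
  project duration ≥ 44 months: 42 ≥ 44 is false
Combine:
[1.1.3.1] true OR true = true
[1.1.3] NOT true = false
[1.1] false AND false AND false = false
[1.2.1.1] true OR false = true
[1.2.1] NOT true = false
[1.2.2.1.1] false → false (antecedent false ⇒ implication holds) = true
[1.2.2.1] NOT true = false
[1.2.2] NOT false = true
[1.2] false AND true = false
[1] false AND false = false
[2.1.1.1.1] false OR false = false
[2.1.1.1.2.1] true OR false = true
[2.1.1.1.2] NOT true = false
[2.1.1.1] false OR false = false
[2.1.1] NOT false = true
[2.1] NOT true = false
[2.2.2] true OR false = true
[2.2.3] true OR false = true
[2.2] false AND true AND true = false
[2] false OR false = false
[root] exactly-one(false, false) = false
Overall: false → declined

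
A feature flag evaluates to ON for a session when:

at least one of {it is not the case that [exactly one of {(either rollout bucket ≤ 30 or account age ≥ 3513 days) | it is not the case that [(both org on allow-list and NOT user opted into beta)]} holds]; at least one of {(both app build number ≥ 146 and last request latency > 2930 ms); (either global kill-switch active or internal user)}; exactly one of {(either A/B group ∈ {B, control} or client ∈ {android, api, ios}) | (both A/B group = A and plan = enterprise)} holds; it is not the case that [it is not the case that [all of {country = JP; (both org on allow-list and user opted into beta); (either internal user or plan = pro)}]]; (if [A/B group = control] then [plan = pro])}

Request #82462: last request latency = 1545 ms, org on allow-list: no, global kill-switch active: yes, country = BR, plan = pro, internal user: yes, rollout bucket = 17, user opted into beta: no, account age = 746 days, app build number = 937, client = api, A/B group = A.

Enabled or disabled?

Atomic conditions:
  rollout bucket ≤ 30: 17 ≤ 30 is true
  account age ≥ 3513 days: 746 ≥ 3513 is false
  org on allow-list: no → false
  NOT user opted into beta: no → true
  app build number ≥ 146: 937 ≥ 146 is true
  last request latency > 2930 ms: 1545 > 2930 is false
  global kill-switch active: yes → true
  internal user: yes → true
  A/B group ∈ {B, control}: A is not in the set → false
  client ∈ {android, api, ios}: api is in the set → true
  A/B group = A: A == A is true
  plan = enterprise: pro == enterprise is false
  country = JP: BR == JP is false
  user opted into beta: no → false
  plan = pro: pro == pro is true
  A/B group = control: A == control is false
Combine:
[1.1.1] true OR false = true
[1.1.2.1] false AND true = false
[1.1.2] NOT false = true
[1.1] exactly-one(true, true) = false
[1] NOT false = true
[2.1] true AND false = false
[2.2] true OR true = true
[2] false OR true = true
[3.1] false OR true = true
[3.2] true AND false = false
[3] exactly-one(true, false) = true
[4.1.1.2] false AND false = false
[4.1.1.3] true OR true = true
[4.1.1] false AND false AND true = false
[4.1] NOT false = true
[4] NOT true = false
[5] false → true (antecedent false ⇒ implication holds) = true
[root] true OR true OR true OR false OR true = true
Overall: true → enabled

Enabled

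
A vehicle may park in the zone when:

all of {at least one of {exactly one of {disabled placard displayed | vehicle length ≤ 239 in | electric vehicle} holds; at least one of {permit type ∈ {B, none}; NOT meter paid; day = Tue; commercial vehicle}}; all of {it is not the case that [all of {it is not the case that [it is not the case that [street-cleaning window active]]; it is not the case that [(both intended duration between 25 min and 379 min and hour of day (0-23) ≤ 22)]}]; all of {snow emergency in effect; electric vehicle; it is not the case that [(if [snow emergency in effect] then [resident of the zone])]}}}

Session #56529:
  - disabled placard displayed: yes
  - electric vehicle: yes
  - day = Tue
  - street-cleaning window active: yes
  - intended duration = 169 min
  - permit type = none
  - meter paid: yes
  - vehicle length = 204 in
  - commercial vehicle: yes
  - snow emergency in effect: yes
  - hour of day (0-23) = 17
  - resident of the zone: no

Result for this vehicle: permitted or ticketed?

Permitted

Atomic conditions:
  disabled placard displayed: yes → true
  vehicle length ≤ 239 in: 204 ≤ 239 is true
  electric vehicle: yes → true
  permit type ∈ {B, none}: none is in the set → true
  NOT meter paid: yes → false
  day = Tue: Tue == Tue is true
  commercial vehicle: yes → true
  street-cleaning window active: yes → true
  intended duration between 25 min and 379 min: 169 in [25, 379] is true
  hour of day (0-23) ≤ 22: 17 ≤ 22 is true
  snow emergency in effect: yes → true
  resident of the zone: no → false
Combine:
[1.1] exactly-one(true, true, true) = false
[1.2] true OR false OR true OR true = true
[1] false OR true = true
[2.1.1.1.1] NOT true = false
[2.1.1.1] NOT false = true
[2.1.1.2.1] true AND true = true
[2.1.1.2] NOT true = false
[2.1.1] true AND false = false
[2.1] NOT false = true
[2.2.3.1] true → false = false
[2.2.3] NOT false = true
[2.2] true AND true AND true = true
[2] true AND true = true
[root] true AND true = true
Overall: true → permitted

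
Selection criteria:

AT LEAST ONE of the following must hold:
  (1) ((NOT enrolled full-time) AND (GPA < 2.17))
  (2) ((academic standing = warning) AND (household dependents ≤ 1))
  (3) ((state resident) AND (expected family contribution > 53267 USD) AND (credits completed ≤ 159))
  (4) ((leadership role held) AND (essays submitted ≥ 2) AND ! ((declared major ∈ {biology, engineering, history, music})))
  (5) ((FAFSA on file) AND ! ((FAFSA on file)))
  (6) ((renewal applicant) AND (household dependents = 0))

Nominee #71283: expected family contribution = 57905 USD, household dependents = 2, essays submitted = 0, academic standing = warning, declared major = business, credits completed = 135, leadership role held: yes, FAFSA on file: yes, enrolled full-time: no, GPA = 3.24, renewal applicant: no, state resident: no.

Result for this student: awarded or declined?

Atomic conditions:
  NOT enrolled full-time: no → true
  GPA < 2.17: 3.24 < 2.17 is false
  academic standing = warning: warning == warning is true
  household dependents ≤ 1: 2 ≤ 1 is false
  state resident: no → false
  expected family contribution > 53267 USD: 57905 > 53267 is true
  credits completed ≤ 159: 135 ≤ 159 is true
  leadership role held: yes → true
  essays submitted ≥ 2: 0 ≥ 2 is false
  declared major ∈ {biology, engineering, history, music}: business is not in the set → false
  FAFSA on file: yes → true
  renewal applicant: no → false
  household dependents = 0: 2 == 0 is false
Combine:
[1] true AND false = false
[2] true AND false = false
[3] false AND true AND true = false
[4.3] NOT false = true
[4] true AND false AND true = false
[5.2] NOT true = false
[5] true AND false = false
[6] false AND false = false
[root] false OR false OR false OR false OR false OR false = false
Overall: false → declined

Declined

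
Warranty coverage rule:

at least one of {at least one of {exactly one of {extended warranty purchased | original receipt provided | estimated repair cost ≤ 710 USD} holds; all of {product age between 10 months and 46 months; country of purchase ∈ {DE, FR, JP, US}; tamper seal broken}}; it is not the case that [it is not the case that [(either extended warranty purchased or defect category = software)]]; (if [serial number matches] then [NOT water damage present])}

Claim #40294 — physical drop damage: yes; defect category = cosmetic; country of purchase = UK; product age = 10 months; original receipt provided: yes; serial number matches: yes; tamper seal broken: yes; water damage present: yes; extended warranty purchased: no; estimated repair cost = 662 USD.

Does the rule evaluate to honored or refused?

Atomic conditions:
  extended warranty purchased: no → false
  original receipt provided: yes → true
  estimated repair cost ≤ 710 USD: 662 ≤ 710 is true
  product age between 10 months and 46 months: 10 in [10, 46] is true
  country of purchase ∈ {DE, FR, JP, US}: UK is not in the set → false
  tamper seal broken: yes → true
  defect category = software: cosmetic == software is false
  serial number matches: yes → true
  NOT water damage present: yes → false
Combine:
[1.1] exactly-one(false, true, true) = false
[1.2] true AND false AND true = false
[1] false OR false = false
[2.1.1] false OR false = false
[2.1] NOT false = true
[2] NOT true = false
[3] true → false = false
[root] false OR false OR false = false
Overall: false → refused

Refused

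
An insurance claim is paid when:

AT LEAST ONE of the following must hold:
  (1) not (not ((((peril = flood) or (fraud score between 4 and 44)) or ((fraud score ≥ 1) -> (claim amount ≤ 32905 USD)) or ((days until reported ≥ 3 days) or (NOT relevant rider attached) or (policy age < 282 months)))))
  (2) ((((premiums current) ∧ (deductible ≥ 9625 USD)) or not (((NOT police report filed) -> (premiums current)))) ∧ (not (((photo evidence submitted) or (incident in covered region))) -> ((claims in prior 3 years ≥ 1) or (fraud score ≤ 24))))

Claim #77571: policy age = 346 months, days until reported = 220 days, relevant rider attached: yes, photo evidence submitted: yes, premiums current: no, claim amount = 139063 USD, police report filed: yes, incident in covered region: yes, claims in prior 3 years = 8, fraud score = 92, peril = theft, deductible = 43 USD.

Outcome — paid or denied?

Atomic conditions:
  peril = flood: theft == flood is false
  fraud score between 4 and 44: 92 in [4, 44] is false
  fraud score ≥ 1: 92 ≥ 1 is true
  claim amount ≤ 32905 USD: 139063 ≤ 32905 is false
  days until reported ≥ 3 days: 220 ≥ 3 is true
  NOT relevant rider attached: yes → false
  policy age < 282 months: 346 < 282 is false
  premiums current: no → false
  deductible ≥ 9625 USD: 43 ≥ 9625 is false
  NOT police report filed: yes → false
  photo evidence submitted: yes → true
  incident in covered region: yes → true
  claims in prior 3 years ≥ 1: 8 ≥ 1 is true
  fraud score ≤ 24: 92 ≤ 24 is false
Combine:
[1.1.1.1] false OR false = false
[1.1.1.2] true → false = false
[1.1.1.3] true OR false OR false = true
[1.1.1] false OR false OR true = true
[1.1] NOT true = false
[1] NOT false = true
[2.1.1] false AND false = false
[2.1.2.1] false → false (antecedent false ⇒ implication holds) = true
[2.1.2] NOT true = false
[2.1] false OR false = false
[2.2.1.1] true OR true = true
[2.2.1] NOT true = false
[2.2.2] true OR false = true
[2.2] false → true (antecedent false ⇒ implication holds) = true
[2] false AND true = false
[root] true OR false = true
Overall: true → paid

Paid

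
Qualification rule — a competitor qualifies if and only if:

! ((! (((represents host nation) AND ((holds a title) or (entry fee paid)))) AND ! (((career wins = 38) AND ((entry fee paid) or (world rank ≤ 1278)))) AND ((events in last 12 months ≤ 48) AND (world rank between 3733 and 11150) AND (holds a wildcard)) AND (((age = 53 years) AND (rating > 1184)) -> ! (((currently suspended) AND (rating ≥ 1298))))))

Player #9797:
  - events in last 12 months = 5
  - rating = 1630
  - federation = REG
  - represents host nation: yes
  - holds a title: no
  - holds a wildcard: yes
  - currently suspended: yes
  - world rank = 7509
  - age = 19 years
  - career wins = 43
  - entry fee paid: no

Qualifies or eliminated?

Atomic conditions:
  represents host nation: yes → true
  holds a title: no → false
  entry fee paid: no → false
  career wins = 38: 43 == 38 is false
  world rank ≤ 1278: 7509 ≤ 1278 is false
  events in last 12 months ≤ 48: 5 ≤ 48 is true
  world rank between 3733 and 11150: 7509 in [3733, 11150] is true
  holds a wildcard: yes → true
  age = 53 years: 19 == 53 is false
  rating > 1184: 1630 > 1184 is true
  currently suspended: yes → true
  rating ≥ 1298: 1630 ≥ 1298 is true
Combine:
[1.1.1.2] false OR false = false
[1.1.1] true AND false = false
[1.1] NOT false = true
[1.2.1.2] false OR false = false
[1.2.1] false AND false = false
[1.2] NOT false = true
[1.3] true AND true AND true = true
[1.4.1] false AND true = false
[1.4.2.1] true AND true = true
[1.4.2] NOT true = false
[1.4] false → false (antecedent false ⇒ implication holds) = true
[1] true AND true AND true AND true = true
[root] NOT true = false
Overall: false → eliminated

Eliminated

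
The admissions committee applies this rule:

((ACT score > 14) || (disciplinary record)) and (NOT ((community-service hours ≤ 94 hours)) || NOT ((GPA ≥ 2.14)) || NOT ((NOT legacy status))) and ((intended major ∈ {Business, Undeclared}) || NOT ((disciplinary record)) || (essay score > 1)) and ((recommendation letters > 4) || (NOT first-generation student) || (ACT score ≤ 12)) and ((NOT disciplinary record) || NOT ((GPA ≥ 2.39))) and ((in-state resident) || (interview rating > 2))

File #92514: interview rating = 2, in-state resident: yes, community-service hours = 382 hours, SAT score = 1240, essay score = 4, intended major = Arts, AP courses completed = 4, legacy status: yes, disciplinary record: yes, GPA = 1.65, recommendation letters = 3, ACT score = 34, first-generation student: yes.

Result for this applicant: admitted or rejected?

Rejected

Atomic conditions:
  ACT score > 14: 34 > 14 is true
  disciplinary record: yes → true
  community-service hours ≤ 94 hours: 382 ≤ 94 is false
  GPA ≥ 2.14: 1.65 ≥ 2.14 is false
  NOT legacy status: yes → false
  intended major ∈ {Business, Undeclared}: Arts is not in the set → false
  essay score > 1: 4 > 1 is true
  recommendation letters > 4: 3 > 4 is false
  NOT first-generation student: yes → false
  ACT score ≤ 12: 34 ≤ 12 is false
  NOT disciplinary record: yes → false
  GPA ≥ 2.39: 1.65 ≥ 2.39 is false
  in-state resident: yes → true
  interview rating > 2: 2 > 2 is false
Combine:
[1] true OR true = true
[2.1] NOT false = true
[2.2] NOT false = true
[2.3] NOT false = true
[2] true OR true OR true = true
[3.2] NOT true = false
[3] false OR false OR true = true
[4] false OR false OR false = false
[5.2] NOT false = true
[5] false OR true = true
[6] true OR false = true
[root] true AND true AND true AND false AND true AND true = false
Overall: false → rejected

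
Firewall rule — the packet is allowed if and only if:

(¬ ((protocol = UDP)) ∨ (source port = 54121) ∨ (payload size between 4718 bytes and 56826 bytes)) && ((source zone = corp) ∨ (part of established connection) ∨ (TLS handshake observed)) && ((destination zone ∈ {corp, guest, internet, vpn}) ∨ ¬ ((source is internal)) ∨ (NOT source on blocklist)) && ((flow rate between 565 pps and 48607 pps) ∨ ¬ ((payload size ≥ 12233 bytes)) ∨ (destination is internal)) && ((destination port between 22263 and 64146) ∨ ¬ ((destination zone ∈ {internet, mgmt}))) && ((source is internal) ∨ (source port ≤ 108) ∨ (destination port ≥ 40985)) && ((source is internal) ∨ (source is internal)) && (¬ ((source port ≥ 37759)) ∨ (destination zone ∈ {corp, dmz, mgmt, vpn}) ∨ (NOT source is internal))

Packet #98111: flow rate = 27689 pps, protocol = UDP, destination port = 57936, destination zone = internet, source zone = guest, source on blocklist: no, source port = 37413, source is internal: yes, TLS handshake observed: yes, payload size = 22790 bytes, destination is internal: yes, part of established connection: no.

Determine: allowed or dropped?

Allowed

Atomic conditions:
  protocol = UDP: UDP == UDP is true
  source port = 54121: 37413 == 54121 is false
  payload size between 4718 bytes and 56826 bytes: 22790 in [4718, 56826] is true
  source zone = corp: guest == corp is false
  part of established connection: no → false
  TLS handshake observed: yes → true
  destination zone ∈ {corp, guest, internet, vpn}: internet is in the set → true
  source is internal: yes → true
  NOT source on blocklist: no → true
  flow rate between 565 pps and 48607 pps: 27689 in [565, 48607] is true
  payload size ≥ 12233 bytes: 22790 ≥ 12233 is true
  destination is internal: yes → true
  destination port between 22263 and 64146: 57936 in [22263, 64146] is true
  destination zone ∈ {internet, mgmt}: internet is in the set → true
  source port ≤ 108: 37413 ≤ 108 is false
  destination port ≥ 40985: 57936 ≥ 40985 is true
  source port ≥ 37759: 37413 ≥ 37759 is false
  destination zone ∈ {corp, dmz, mgmt, vpn}: internet is not in the set → false
  NOT source is internal: yes → false
Combine:
[1.1] NOT true = false
[1] false OR false OR true = true
[2] false OR false OR true = true
[3.2] NOT true = false
[3] true OR false OR true = true
[4.2] NOT true = false
[4] true OR false OR true = true
[5.2] NOT true = false
[5] true OR false = true
[6] true OR false OR true = true
[7] true OR true = true
[8.1] NOT false = true
[8] true OR false OR false = true
[root] true AND true AND true AND true AND true AND true AND true AND true = true
Overall: true → allowed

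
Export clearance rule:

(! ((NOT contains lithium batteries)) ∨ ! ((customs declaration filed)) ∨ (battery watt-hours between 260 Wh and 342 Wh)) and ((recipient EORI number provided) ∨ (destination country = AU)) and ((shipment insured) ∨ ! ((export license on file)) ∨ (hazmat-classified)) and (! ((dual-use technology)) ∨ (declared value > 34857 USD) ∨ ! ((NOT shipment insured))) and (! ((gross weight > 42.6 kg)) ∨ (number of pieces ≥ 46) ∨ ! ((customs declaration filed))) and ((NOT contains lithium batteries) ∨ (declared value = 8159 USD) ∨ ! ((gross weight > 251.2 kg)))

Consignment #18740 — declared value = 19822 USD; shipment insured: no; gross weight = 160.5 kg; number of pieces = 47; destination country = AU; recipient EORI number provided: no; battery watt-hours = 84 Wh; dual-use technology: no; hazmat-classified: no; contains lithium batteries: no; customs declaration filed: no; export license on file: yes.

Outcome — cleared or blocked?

Blocked

Atomic conditions:
  NOT contains lithium batteries: no → true
  customs declaration filed: no → false
  battery watt-hours between 260 Wh and 342 Wh: 84 in [260, 342] is false
  recipient EORI number provided: no → false
  destination country = AU: AU == AU is true
  shipment insured: no → false
  export license on file: yes → true
  hazmat-classified: no → false
  dual-use technology: no → false
  declared value > 34857 USD: 19822 > 34857 is false
  NOT shipment insured: no → true
  gross weight > 42.6 kg: 160.5 > 42.6 is true
  number of pieces ≥ 46: 47 ≥ 46 is true
  declared value = 8159 USD: 19822 == 8159 is false
  gross weight > 251.2 kg: 160.5 > 251.2 is false
Combine:
[1.1] NOT true = false
[1.2] NOT false = true
[1] false OR true OR false = true
[2] false OR true = true
[3.2] NOT true = false
[3] false OR false OR false = false
[4.1] NOT false = true
[4.3] NOT true = false
[4] true OR false OR false = true
[5.1] NOT true = false
[5.3] NOT false = true
[5] false OR true OR true = true
[6.3] NOT false = true
[6] true OR false OR true = true
[root] true AND true AND false AND true AND true AND true = false
Overall: false → blocked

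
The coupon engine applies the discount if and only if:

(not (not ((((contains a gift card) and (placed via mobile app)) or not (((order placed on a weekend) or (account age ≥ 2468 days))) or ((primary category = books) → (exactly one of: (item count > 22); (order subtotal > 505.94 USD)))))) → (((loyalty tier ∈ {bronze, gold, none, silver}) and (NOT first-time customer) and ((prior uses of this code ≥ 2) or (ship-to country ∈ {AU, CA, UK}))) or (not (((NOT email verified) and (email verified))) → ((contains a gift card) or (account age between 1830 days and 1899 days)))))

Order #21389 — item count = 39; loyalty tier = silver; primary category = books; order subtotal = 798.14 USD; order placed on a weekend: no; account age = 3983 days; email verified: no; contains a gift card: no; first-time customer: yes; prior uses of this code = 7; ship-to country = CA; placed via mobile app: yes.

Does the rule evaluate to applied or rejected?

Applied

Atomic conditions:
  contains a gift card: no → false
  placed via mobile app: yes → true
  order placed on a weekend: no → false
  account age ≥ 2468 days: 3983 ≥ 2468 is true
  primary category = books: books == books is true
  item count > 22: 39 > 22 is true
  order subtotal > 505.94 USD: 798.14 > 505.94 is true
  loyalty tier ∈ {bronze, gold, none, silver}: silver is in the set → true
  NOT first-time customer: yes → false
  prior uses of this code ≥ 2: 7 ≥ 2 is true
  ship-to country ∈ {AU, CA, UK}: CA is in the set → true
  NOT email verified: no → true
  email verified: no → false
  account age between 1830 days and 1899 days: 3983 in [1830, 1899] is false
Combine:
[1.1.1.1] false AND true = false
[1.1.1.2.1] false OR true = true
[1.1.1.2] NOT true = false
[1.1.1.3.2] exactly-one(true, true) = false
[1.1.1.3] true → false = false
[1.1.1] false OR false OR false = false
[1.1] NOT false = true
[1] NOT true = false
[2.1.3] true OR true = true
[2.1] true AND false AND true = false
[2.2.1.1] true AND false = false
[2.2.1] NOT false = true
[2.2.2] false OR false = false
[2.2] true → false = false
[2] false OR false = false
[root] false → false (antecedent false ⇒ implication holds) = true
Overall: true → applied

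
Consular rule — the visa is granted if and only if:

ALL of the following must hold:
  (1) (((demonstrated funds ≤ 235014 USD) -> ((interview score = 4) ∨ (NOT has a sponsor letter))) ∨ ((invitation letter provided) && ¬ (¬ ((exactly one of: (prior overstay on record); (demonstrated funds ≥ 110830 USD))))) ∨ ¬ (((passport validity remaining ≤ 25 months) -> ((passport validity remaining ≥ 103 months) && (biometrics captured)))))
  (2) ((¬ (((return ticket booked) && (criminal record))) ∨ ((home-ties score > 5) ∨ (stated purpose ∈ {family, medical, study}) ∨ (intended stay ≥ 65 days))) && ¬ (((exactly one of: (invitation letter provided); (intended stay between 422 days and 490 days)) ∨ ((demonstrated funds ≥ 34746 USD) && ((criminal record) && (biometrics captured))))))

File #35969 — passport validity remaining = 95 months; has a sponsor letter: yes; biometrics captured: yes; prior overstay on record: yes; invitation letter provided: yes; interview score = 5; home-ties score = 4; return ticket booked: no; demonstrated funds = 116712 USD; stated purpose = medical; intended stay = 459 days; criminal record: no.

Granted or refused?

Atomic conditions:
  demonstrated funds ≤ 235014 USD: 116712 ≤ 235014 is true
  interview score = 4: 5 == 4 is false
  NOT has a sponsor letter: yes → false
  invitation letter provided: yes → true
  prior overstay on record: yes → true
  demonstrated funds ≥ 110830 USD: 116712 ≥ 110830 is true
  passport validity remaining ≤ 25 months: 95 ≤ 25 is false
  passport validity remaining ≥ 103 months: 95 ≥ 103 is false
  biometrics captured: yes → true
  return ticket booked: no → false
  criminal record: no → false
  home-ties score > 5: 4 > 5 is false
  stated purpose ∈ {family, medical, study}: medical is in the set → true
  intended stay ≥ 65 days: 459 ≥ 65 is true
  intended stay between 422 days and 490 days: 459 in [422, 490] is true
  demonstrated funds ≥ 34746 USD: 116712 ≥ 34746 is true
Combine:
[1.1.2] false OR false = false
[1.1] true → false = false
[1.2.2.1.1] exactly-one(true, true) = false
[1.2.2.1] NOT false = true
[1.2.2] NOT true = false
[1.2] true AND false = false
[1.3.1.2] false AND true = false
[1.3.1] false → false (antecedent false ⇒ implication holds) = true
[1.3] NOT true = false
[1] false OR false OR false = false
[2.1.1.1] false AND false = false
[2.1.1] NOT false = true
[2.1.2] false OR true OR true = true
[2.1] true OR true = true
[2.2.1.1] exactly-one(true, true) = false
[2.2.1.2.2] false AND true = false
[2.2.1.2] true AND false = false
[2.2.1] false OR false = false
[2.2] NOT false = true
[2] true AND true = true
[root] false AND true = false
Overall: false → refused

Refused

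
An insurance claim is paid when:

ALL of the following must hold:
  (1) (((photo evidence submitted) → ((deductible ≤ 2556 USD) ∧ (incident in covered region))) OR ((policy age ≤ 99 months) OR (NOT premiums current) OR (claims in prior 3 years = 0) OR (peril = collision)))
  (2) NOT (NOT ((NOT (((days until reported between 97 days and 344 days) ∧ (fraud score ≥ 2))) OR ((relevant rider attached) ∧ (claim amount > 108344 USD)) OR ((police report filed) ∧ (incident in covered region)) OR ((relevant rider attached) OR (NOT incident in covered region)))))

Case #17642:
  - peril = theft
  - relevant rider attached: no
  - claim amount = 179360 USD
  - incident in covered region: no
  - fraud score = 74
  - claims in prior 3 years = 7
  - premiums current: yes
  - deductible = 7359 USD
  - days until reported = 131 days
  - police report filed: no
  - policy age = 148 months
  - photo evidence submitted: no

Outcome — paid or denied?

Atomic conditions:
  photo evidence submitted: no → false
  deductible ≤ 2556 USD: 7359 ≤ 2556 is false
  incident in covered region: no → false
  policy age ≤ 99 months: 148 ≤ 99 is false
  NOT premiums current: yes → false
  claims in prior 3 years = 0: 7 == 0 is false
  peril = collision: theft == collision is false
  days until reported between 97 days and 344 days: 131 in [97, 344] is true
  fraud score ≥ 2: 74 ≥ 2 is true
  relevant rider attached: no → false
  claim amount > 108344 USD: 179360 > 108344 is true
  police report filed: no → false
  NOT incident in covered region: no → true
Combine:
[1.1.2] false AND false = false
[1.1] false → false (antecedent false ⇒ implication holds) = true
[1.2] false OR false OR false OR false = false
[1] true OR false = true
[2.1.1.1.1] true AND true = true
[2.1.1.1] NOT true = false
[2.1.1.2] false AND true = false
[2.1.1.3] false AND false = false
[2.1.1.4] false OR true = true
[2.1.1] false OR false OR false OR true = true
[2.1] NOT true = false
[2] NOT false = true
[root] true AND true = true
Overall: true → paid

Paid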